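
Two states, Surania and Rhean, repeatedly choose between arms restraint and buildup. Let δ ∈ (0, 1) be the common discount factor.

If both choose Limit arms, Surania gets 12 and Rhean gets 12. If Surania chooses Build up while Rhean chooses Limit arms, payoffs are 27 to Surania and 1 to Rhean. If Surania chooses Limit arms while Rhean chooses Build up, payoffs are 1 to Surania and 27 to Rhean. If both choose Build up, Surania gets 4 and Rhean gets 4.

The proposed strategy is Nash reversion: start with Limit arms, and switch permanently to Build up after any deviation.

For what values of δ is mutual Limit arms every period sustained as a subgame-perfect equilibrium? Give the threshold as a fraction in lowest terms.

15/23

One-period gain from deviating is 27 − 12 = 15. The loss is 12 − 4 = 8 in every subsequent period, with present value 8·δ/(1−δ).
Deviation is unprofitable when 8·δ/(1−δ) ≥ 15, i.e. δ/(1−δ) ≥ 15/8.
Equivalently δ ≥ 15/(15+8) = 15/23.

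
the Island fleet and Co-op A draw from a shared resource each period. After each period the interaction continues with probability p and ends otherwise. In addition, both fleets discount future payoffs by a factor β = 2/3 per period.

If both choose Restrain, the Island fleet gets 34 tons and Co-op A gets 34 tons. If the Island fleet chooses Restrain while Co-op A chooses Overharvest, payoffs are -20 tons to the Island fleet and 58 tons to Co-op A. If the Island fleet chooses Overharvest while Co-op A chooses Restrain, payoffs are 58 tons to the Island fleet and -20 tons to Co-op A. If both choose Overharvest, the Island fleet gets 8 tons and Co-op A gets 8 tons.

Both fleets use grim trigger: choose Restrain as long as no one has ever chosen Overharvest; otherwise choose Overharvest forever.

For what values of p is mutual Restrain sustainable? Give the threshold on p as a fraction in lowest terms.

18/25

With continuation probability p and discount β, the effective per-period discount factor is βp.
Grim-trigger IC: βp ≥ (58−34)/(58−8) = 12/25.
So p ≥ (12/25)/(2/3) = 18/25.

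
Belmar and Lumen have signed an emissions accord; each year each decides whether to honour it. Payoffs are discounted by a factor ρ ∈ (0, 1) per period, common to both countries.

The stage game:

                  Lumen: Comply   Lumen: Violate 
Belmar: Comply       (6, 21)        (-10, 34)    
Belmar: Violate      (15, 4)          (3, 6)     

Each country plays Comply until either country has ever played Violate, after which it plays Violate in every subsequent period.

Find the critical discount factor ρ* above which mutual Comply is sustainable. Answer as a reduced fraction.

Belmar's threshold: (15−6)/(15−3) = 3/4.
Lumen's threshold: (34−21)/(34−6) = 13/28.
3/4 > 13/28, so Belmar binds and ρ* = 3/4.

3/4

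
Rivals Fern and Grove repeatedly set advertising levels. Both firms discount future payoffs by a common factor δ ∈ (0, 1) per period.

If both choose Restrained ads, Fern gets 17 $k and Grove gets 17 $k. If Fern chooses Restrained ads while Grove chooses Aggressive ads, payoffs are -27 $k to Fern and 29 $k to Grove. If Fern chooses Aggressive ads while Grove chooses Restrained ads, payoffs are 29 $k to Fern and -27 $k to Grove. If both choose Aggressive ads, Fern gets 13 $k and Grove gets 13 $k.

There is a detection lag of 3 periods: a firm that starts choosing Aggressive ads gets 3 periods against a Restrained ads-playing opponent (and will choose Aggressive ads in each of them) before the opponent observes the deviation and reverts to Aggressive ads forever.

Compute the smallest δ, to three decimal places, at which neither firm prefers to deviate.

A deviator earns 29 for 3 periods, then 13 forever; cooperating earns 17 forever. Multiplying the IC by (1−δ):
17 ≥ 29(1−δ^3) + 13δ^3, so 16·δ^3 ≥ 12 and δ^3 ≥ 3/4.
δ ≥ (3/4)^(1/3) ≈ 0.909.

0.909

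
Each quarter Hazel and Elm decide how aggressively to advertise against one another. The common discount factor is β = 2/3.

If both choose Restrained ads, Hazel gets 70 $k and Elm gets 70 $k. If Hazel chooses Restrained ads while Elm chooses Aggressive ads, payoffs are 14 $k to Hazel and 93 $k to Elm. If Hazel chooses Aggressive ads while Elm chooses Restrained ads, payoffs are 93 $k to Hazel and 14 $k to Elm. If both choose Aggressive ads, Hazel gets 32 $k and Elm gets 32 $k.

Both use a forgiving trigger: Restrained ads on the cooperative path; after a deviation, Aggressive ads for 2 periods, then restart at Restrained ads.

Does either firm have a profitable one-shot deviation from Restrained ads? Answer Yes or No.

Comparing payoff streams over the 3 periods until play realigns: cooperate → 70(1+β+…+β^2); deviate → 93 + 32(β+…+β^2).
Cooperation is sustained iff (70−32)(β+…+β^2) ≥ 93−70.
β+…+β^2 = 2/3·(1−(2/3)^2)/(1−2/3) = 1.1111, and (93−70)/(70−32) = 0.6053.
1.1111 ≥ 0.6053, so cooperation is sustainable.

No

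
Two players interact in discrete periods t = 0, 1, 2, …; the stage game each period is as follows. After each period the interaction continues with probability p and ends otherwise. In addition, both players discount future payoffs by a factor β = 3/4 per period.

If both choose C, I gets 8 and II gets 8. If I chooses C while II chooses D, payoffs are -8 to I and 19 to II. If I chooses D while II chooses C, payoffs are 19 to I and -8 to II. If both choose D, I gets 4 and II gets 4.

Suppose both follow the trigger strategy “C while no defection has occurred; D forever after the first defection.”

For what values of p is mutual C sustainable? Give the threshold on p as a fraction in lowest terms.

44/45

With continuation probability p and discount β, the effective per-period discount factor is βp.
Grim-trigger IC: βp ≥ (19−8)/(19−4) = 11/15.
So p ≥ (11/15)/(3/4) = 44/45.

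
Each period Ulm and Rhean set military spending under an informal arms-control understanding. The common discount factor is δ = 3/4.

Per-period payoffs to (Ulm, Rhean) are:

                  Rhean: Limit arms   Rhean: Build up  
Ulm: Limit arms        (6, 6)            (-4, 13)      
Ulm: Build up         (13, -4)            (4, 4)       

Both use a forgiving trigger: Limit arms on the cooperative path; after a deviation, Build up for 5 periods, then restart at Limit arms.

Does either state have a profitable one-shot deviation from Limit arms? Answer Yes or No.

Yes

A one-shot deviation gives 13 now, then 4 for 5 periods, then back to 6.
Gain from deviating: (13−6) today; loss: (6−4) in each of the next 5 periods.
No-deviation condition: (6−4)(δ+…+δ^5) ≥ 13−6, i.e. δ+…+δ^5 ≥ 7/2.
At δ = 3/4: δ+…+δ^5 = 2.2881 < 3.5000.
So cooperation is not sustainable.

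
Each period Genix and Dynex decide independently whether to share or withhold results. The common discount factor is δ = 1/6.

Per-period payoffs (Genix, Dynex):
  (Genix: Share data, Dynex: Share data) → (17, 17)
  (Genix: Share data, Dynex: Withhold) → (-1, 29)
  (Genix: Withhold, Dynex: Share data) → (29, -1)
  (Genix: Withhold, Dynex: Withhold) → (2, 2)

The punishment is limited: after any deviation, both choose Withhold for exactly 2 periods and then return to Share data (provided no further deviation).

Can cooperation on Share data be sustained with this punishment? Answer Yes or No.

No

IC: δ+…+δ^2 ≥ (29−17)/(17−2) = 4/5.
At δ = 1/6: partial sum = 0.1944 < 0.8000. Cooperation not sustainable.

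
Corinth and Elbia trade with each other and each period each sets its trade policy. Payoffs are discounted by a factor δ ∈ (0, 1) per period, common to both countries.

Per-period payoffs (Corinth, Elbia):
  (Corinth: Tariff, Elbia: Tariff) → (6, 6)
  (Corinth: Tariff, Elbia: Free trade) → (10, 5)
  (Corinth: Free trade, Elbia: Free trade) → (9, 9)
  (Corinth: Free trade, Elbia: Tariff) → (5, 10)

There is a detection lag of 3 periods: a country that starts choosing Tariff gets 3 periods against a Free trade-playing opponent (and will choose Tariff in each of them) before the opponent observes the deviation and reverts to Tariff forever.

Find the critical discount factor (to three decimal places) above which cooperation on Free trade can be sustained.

Deviating for the 3 undetected periods gains 10−9 = 1 per period over cooperation, then loses 9−6 = 3 per period forever once punishment starts.
Gain: 1(1 + δ + … + δ^2); loss: 3·δ^3/(1−δ).
No profitable deviation ⇔ 1(1−δ^3) ≤ 3·δ^3, i.e. δ^3 ≥ 1/(1+3) = 1/4.
Hence δ ≥ (1/4)^(1/3) ≈ 0.630.

0.630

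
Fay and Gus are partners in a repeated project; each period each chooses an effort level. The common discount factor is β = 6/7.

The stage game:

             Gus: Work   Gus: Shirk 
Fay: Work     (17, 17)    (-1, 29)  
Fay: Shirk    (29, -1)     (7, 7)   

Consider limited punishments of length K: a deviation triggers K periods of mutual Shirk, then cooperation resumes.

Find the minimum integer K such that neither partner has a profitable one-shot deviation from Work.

2

No profitable deviation requires (17−7)(β+…+β^K) ≥ 29−17, i.e. β+…+β^K ≥ 6/5 ≈ 1.2000.
With β = 6/7, the partial sums are K=1: 0.8571, K=2: 1.5918.
K = 2 is the first length at which the sum reaches 1.2000.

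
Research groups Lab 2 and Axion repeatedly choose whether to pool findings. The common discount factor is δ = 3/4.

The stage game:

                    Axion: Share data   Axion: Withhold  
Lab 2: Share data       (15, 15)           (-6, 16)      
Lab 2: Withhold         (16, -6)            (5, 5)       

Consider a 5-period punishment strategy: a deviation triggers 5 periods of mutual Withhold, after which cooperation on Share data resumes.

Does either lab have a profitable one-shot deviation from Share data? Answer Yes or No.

No

A one-shot deviation gives 16 now, then 5 for 5 periods, then back to 15.
Gain from deviating: (16−15) today; loss: (15−5) in each of the next 5 periods.
No-deviation condition: (15−5)(δ+…+δ^5) ≥ 16−15, i.e. δ+…+δ^5 ≥ 1/10.
At δ = 3/4: δ+…+δ^5 = 2.2881 ≥ 0.1000.
So cooperation is sustainable.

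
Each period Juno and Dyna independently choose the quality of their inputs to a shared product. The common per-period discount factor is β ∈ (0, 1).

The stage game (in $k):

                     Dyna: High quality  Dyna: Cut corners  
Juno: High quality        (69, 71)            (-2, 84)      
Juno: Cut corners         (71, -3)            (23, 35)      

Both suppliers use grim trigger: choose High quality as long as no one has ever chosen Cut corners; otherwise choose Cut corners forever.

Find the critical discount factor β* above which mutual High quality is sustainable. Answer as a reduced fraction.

Juno: cooperation gives 69 each period; deviation gives 71 once then 23 forever.
  69/(1−β) ≥ 71 + 23β/(1−β) ⇒ β ≥ 2/48 = 1/24.
Dyna: cooperation gives 71 each period; deviation gives 84 once then 35 forever.
  β ≥ 13/49.
Both must hold, so the binding constraint is Dyna's: β ≥ 13/49.

13/49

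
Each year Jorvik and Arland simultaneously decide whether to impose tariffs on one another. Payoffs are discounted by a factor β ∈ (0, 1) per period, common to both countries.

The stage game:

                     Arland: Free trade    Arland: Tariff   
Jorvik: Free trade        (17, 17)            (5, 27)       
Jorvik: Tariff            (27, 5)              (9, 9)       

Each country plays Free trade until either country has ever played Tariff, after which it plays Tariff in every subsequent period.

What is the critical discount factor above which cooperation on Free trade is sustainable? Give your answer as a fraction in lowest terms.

One-period gain from deviating is 27 − 17 = 10. The loss is 17 − 9 = 8 in every subsequent period, with present value 8·β/(1−β).
Deviation is unprofitable when 8·β/(1−β) ≥ 10, i.e. β/(1−β) ≥ 5/4.
Equivalently β ≥ 10/(10+8) = 5/9.

5/9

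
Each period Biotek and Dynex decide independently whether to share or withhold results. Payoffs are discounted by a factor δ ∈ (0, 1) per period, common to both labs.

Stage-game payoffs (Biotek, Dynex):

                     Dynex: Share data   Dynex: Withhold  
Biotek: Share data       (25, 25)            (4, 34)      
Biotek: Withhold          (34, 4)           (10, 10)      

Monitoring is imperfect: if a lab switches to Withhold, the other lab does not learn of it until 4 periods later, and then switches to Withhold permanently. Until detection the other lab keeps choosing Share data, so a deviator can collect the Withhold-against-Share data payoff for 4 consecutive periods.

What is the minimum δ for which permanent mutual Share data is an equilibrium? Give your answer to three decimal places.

0.783

A deviator earns 34 for 4 periods, then 10 forever; cooperating earns 25 forever. Multiplying the IC by (1−δ):
25 ≥ 34(1−δ^4) + 10δ^4, so 24·δ^4 ≥ 9 and δ^4 ≥ 3/8.
δ ≥ (3/8)^(1/4) ≈ 0.783.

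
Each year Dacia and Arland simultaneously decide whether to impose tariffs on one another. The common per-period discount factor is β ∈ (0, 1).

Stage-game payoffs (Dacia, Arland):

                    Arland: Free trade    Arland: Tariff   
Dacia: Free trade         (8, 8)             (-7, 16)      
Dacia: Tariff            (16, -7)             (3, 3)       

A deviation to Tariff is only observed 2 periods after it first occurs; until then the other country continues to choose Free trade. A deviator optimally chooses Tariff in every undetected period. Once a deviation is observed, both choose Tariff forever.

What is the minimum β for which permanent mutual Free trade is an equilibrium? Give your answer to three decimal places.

Deviating for the 2 undetected periods gains 16−8 = 8 per period over cooperation, then loses 8−3 = 5 per period forever once punishment starts.
Gain: 8(1 + β + … + β^1); loss: 5·β^2/(1−β).
No profitable deviation ⇔ 8(1−β^2) ≤ 5·β^2, i.e. β^2 ≥ 8/(8+5) = 8/13.
Hence β ≥ (8/13)^(1/2) ≈ 0.784.

0.784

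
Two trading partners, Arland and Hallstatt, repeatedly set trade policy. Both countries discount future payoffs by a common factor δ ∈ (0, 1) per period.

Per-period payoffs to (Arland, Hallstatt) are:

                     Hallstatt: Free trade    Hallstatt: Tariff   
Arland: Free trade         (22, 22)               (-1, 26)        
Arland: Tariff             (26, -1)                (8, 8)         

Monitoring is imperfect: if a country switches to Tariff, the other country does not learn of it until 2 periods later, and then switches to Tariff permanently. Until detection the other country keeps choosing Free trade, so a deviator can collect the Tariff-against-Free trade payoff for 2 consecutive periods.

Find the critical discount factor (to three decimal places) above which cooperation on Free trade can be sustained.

0.471

A deviator earns 26 for 2 periods, then 8 forever; cooperating earns 22 forever. Multiplying the IC by (1−δ):
22 ≥ 26(1−δ^2) + 8δ^2, so 18·δ^2 ≥ 4 and δ^2 ≥ 2/9.
δ ≥ (2/9)^(1/2) ≈ 0.471.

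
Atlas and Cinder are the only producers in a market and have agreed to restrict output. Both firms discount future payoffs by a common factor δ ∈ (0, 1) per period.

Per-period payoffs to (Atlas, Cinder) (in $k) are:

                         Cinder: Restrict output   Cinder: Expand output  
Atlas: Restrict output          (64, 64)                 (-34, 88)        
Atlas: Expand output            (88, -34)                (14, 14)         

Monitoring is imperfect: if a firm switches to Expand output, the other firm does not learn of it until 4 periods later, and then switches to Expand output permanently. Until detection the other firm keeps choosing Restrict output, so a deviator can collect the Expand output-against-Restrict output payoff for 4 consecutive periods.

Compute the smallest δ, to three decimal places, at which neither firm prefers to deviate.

A deviator earns 88 for 4 periods, then 14 forever; cooperating earns 64 forever. Multiplying the IC by (1−δ):
64 ≥ 88(1−δ^4) + 14δ^4, so 74·δ^4 ≥ 24 and δ^4 ≥ 12/37.
δ ≥ (12/37)^(1/4) ≈ 0.755.

0.755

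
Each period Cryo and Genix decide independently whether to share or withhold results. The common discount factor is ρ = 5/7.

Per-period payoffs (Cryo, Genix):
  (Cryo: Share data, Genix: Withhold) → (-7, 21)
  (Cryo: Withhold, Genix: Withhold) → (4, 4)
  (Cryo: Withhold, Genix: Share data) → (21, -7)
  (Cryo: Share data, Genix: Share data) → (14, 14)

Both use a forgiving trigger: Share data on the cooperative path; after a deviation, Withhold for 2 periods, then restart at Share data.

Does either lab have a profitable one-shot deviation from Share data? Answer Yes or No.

No

IC: ρ+…+ρ^2 ≥ (21−14)/(14−4) = 7/10.
At ρ = 5/7: partial sum = 1.2245 ≥ 0.7000. Cooperation sustainable.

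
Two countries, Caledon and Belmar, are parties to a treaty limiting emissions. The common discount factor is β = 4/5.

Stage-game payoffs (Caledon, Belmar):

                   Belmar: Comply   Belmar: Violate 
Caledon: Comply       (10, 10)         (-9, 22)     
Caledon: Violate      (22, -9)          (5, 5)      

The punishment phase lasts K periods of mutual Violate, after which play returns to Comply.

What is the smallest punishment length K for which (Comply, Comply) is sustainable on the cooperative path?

No profitable deviation requires (10−5)(β+…+β^K) ≥ 22−10, i.e. β+…+β^K ≥ 12/5 ≈ 2.4000.
With β = 4/5, the partial sums are K=1: 0.8000, K=2: 1.4400, K=3: 1.9520, K=4: 2.3616, K=5: 2.6893.
K = 5 is the first length at which the sum reaches 2.4000.

5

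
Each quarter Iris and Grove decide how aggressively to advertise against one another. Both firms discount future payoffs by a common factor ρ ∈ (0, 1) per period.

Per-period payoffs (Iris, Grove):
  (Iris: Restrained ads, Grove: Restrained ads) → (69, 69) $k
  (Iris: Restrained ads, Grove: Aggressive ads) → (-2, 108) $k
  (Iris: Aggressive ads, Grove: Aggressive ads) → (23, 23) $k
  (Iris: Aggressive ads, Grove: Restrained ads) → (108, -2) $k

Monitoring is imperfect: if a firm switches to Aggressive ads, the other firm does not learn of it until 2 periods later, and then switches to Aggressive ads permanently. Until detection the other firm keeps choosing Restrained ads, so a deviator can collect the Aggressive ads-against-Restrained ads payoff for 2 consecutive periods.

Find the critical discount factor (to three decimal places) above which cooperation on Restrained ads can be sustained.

The best deviation is to choose Aggressive ads for all 2 undetected periods, earning 108 each, then 23 forever once detected.
Deviation value: 108(1−ρ^2)/(1−ρ) + 23ρ^2/(1−ρ); cooperation value: 69/(1−ρ).
IC: 69 ≥ 108(1−ρ^2) + 23ρ^2 = 108 − 85ρ^2.
So ρ^2 ≥ 39/85, giving ρ ≥ (39/85)^(1/2) ≈ 0.677.

0.677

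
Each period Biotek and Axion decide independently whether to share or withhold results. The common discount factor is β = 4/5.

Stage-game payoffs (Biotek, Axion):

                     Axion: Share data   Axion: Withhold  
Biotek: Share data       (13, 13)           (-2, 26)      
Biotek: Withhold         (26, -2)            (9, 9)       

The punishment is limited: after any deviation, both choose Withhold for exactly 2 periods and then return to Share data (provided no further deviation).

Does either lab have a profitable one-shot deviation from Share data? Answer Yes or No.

A one-shot deviation gives 26 now, then 9 for 2 periods, then back to 13.
Gain from deviating: (26−13) today; loss: (13−9) in each of the next 2 periods.
No-deviation condition: (13−9)(β+…+β^2) ≥ 26−13, i.e. β+…+β^2 ≥ 13/4.
At β = 4/5: β+…+β^2 = 1.4400 < 3.2500.
So cooperation is not sustainable.

Yes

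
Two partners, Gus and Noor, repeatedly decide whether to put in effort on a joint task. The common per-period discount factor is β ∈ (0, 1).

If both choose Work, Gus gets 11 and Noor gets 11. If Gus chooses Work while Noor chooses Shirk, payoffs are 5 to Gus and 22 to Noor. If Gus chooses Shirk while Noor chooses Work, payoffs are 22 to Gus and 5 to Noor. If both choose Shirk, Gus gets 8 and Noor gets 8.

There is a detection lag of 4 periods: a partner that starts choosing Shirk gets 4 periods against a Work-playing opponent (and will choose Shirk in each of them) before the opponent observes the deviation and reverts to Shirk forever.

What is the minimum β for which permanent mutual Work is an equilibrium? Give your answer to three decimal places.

0.941

A deviator earns 22 for 4 periods, then 8 forever; cooperating earns 11 forever. Multiplying the IC by (1−β):
11 ≥ 22(1−β^4) + 8β^4, so 14·β^4 ≥ 11 and β^4 ≥ 11/14.
β ≥ (11/14)^(1/4) ≈ 0.941.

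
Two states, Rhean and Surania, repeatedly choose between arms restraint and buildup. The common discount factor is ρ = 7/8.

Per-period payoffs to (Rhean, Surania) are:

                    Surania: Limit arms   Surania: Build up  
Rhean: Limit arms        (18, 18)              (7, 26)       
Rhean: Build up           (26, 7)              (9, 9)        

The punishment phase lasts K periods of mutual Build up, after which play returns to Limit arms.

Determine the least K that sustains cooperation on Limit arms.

IC: ρ(1−ρ^K)/(1−ρ) ≥ (26−18)/(18−9) = 8/9.
With ρ = 7/8: need 1 − ρ^K ≥ 8/9·(1−7/8)/(7/8), i.e. ρ^K ≤ 0.8730.
Since (7/8)^1 = 0.8750 and (7/8)^2 = 0.7656, the smallest such K is 2.

2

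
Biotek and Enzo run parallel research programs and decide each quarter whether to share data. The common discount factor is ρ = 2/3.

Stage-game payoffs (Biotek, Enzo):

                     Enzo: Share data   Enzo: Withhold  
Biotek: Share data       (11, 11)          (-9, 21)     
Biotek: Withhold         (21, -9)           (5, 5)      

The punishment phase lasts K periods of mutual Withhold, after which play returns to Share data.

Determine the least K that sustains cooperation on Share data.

5

No profitable deviation requires (11−5)(ρ+…+ρ^K) ≥ 21−11, i.e. ρ+…+ρ^K ≥ 5/3 ≈ 1.6667.
With ρ = 2/3, the partial sums are K=1: 0.6667, K=2: 1.1111, K=3: 1.4074, K=4: 1.6049, K=5: 1.7366.
K = 5 is the first length at which the sum reaches 1.6667.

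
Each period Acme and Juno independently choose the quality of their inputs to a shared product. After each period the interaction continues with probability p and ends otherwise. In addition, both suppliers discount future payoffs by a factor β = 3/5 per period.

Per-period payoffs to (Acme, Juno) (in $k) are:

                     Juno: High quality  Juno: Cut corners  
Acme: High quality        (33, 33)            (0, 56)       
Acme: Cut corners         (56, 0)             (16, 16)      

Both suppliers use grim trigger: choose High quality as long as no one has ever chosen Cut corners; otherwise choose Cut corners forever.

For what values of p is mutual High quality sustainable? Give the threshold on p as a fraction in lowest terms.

23/24

With continuation probability p and discount β, the effective per-period discount factor is βp.
Grim-trigger IC: βp ≥ (56−33)/(56−16) = 23/40.
So p ≥ (23/40)/(3/5) = 23/24.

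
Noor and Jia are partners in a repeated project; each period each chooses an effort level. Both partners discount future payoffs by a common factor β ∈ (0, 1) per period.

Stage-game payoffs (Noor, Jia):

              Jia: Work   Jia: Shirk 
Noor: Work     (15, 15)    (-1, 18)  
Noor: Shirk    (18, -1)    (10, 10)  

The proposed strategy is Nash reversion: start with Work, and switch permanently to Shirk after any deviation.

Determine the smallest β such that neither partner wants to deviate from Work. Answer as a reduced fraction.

Cooperation forever yields 15 each period: 15/(1−β).
Deviating yields 18 once, then 10 forever: 18 + 10β/(1−β).
No profitable deviation requires 15/(1−β) ≥ 18 + 10β/(1−β).
Multiplying by (1−β): 15 ≥ 18(1−β) + 10β = 18 − 8β.
So 8β ≥ 3, i.e. β ≥ 3/8.

3/8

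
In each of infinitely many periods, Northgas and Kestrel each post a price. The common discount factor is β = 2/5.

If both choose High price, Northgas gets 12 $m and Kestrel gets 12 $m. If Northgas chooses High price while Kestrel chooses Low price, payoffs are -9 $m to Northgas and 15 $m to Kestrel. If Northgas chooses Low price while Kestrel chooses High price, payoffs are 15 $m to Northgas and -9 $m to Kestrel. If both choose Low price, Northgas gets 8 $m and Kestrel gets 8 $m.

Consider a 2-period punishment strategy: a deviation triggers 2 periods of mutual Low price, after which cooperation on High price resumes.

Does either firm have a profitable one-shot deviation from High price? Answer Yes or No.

IC: β+…+β^2 ≥ (15−12)/(12−8) = 3/4.
At β = 2/5: partial sum = 0.5600 < 0.7500. Cooperation not sustainable.

Yes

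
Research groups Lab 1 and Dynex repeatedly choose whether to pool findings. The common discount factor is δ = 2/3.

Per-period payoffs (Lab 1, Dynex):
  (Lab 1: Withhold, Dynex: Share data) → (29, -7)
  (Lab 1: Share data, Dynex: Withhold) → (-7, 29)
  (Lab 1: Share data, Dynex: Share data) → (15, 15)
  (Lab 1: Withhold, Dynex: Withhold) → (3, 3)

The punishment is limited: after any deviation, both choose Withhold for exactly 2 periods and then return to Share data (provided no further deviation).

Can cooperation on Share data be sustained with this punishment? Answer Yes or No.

A one-shot deviation gives 29 now, then 3 for 2 periods, then back to 15.
Gain from deviating: (29−15) today; loss: (15−3) in each of the next 2 periods.
No-deviation condition: (15−3)(δ+…+δ^2) ≥ 29−15, i.e. δ+…+δ^2 ≥ 7/6.
At δ = 2/3: δ+…+δ^2 = 1.1111 < 1.1667.
So cooperation is not sustainable.

No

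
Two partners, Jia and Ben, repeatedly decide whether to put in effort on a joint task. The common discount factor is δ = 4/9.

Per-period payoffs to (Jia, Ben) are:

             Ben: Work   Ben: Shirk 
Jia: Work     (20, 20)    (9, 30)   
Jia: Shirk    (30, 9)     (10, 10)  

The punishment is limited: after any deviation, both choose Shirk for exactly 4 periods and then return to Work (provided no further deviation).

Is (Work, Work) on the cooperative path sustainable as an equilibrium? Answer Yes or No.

No

Comparing payoff streams over the 5 periods until play realigns: cooperate → 20(1+δ+…+δ^4); deviate → 30 + 10(δ+…+δ^4).
Cooperation is sustained iff (20−10)(δ+…+δ^4) ≥ 30−20.
δ+…+δ^4 = 4/9·(1−(4/9)^4)/(1−4/9) = 0.7688, and (30−20)/(20−10) = 1.0000.
0.7688 < 1.0000, so cooperation is not sustainable.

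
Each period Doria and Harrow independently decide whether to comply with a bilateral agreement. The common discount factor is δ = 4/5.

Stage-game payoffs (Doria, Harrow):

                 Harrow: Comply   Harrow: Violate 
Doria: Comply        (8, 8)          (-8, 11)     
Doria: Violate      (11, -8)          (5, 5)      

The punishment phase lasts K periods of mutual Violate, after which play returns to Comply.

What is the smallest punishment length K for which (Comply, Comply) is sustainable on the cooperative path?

2

Need Σ_{k=1}^{K} δ^k ≥ (11−8)/(8−5) = 1.0000 at δ = 4/5.
At K = 1 the sum is 0.8000 < 1.0000; at K = 2 it is 1.4400 ≥ 1.0000.
So the minimum punishment length is K = 2.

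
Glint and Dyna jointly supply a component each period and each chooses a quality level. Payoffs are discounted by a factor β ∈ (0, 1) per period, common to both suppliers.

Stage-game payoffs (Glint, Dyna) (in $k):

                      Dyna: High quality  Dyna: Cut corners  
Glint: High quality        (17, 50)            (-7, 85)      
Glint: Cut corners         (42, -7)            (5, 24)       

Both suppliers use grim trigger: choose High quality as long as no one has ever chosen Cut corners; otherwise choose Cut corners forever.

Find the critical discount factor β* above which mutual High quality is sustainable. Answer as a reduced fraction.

25/37

Glint: cooperation gives 17 each period; deviation gives 42 once then 5 forever.
  17/(1−β) ≥ 42 + 5β/(1−β) ⇒ β ≥ 25/37.
Dyna: cooperation gives 50 each period; deviation gives 85 once then 24 forever.
  β ≥ 35/61.
Both must hold, so the binding constraint is Glint's: β ≥ 25/37.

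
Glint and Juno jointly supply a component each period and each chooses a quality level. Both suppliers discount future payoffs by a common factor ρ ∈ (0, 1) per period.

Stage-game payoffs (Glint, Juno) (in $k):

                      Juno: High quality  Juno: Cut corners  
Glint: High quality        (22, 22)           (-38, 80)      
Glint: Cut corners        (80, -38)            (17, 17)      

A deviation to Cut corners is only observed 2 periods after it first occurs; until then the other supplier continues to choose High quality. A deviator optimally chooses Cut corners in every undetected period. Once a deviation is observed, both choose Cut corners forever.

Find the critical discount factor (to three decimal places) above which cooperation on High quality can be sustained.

Deviating for the 2 undetected periods gains 80−22 = 58 per period over cooperation, then loses 22−17 = 5 per period forever once punishment starts.
Gain: 58(1 + ρ + … + ρ^1); loss: 5·ρ^2/(1−ρ).
No profitable deviation ⇔ 58(1−ρ^2) ≤ 5·ρ^2, i.e. ρ^2 ≥ 58/(58+5) = 58/63.
Hence ρ ≥ (58/63)^(1/2) ≈ 0.959.

0.959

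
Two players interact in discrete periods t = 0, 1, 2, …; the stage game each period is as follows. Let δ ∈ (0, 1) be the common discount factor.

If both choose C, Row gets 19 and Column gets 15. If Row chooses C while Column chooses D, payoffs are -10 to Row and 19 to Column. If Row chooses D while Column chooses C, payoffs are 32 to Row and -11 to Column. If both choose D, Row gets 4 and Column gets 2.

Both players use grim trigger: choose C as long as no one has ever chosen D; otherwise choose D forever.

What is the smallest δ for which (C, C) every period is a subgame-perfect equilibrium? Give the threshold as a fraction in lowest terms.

13/28

For Row: deviation gain 32−19 = 13, per-period punishment loss 19−4 = 15. IC gives δ ≥ 13/28.
For Column: gain 4, loss 13 per period, so δ ≥ 4/17.
The tighter constraint is Row's, so cooperation needs δ ≥ 13/28.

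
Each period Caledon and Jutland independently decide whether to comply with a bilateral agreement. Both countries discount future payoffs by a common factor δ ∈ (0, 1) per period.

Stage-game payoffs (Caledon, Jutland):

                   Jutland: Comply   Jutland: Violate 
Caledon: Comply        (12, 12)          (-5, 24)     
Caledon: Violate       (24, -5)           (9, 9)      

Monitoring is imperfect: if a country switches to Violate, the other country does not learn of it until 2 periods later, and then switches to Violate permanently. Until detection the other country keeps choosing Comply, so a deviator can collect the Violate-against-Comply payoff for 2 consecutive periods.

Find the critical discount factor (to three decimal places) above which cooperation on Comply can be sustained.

0.894

The best deviation is to choose Violate for all 2 undetected periods, earning 24 each, then 9 forever once detected.
Deviation value: 24(1−δ^2)/(1−δ) + 9δ^2/(1−δ); cooperation value: 12/(1−δ).
IC: 12 ≥ 24(1−δ^2) + 9δ^2 = 24 − 15δ^2.
So δ^2 ≥ 12/15 = 4/5, giving δ ≥ (4/5)^(1/2) ≈ 0.894.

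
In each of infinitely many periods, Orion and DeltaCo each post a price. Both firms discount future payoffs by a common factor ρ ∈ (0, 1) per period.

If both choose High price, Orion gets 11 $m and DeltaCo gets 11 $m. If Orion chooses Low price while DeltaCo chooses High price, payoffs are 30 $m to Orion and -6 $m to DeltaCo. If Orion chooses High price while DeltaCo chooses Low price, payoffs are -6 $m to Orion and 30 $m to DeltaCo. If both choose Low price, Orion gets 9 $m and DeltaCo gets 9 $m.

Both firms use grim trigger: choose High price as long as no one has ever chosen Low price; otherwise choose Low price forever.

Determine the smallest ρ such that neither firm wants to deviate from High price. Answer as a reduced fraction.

19/21

Cooperation forever yields 11 each period: 11/(1−ρ).
Deviating yields 30 once, then 9 forever: 30 + 9ρ/(1−ρ).
No profitable deviation requires 11/(1−ρ) ≥ 30 + 9ρ/(1−ρ).
Multiplying by (1−ρ): 11 ≥ 30(1−ρ) + 9ρ = 30 − 21ρ.
So 21ρ ≥ 19, i.e. ρ ≥ 19/21.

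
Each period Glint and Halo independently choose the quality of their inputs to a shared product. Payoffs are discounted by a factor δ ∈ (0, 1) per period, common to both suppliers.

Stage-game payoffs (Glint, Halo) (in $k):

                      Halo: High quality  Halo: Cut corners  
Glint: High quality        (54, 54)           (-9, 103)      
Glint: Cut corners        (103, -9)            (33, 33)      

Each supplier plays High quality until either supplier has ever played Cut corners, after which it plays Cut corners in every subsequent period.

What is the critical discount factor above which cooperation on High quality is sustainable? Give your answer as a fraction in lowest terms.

7/10

54/(1−δ) ≥ 103 + 33δ/(1−δ)
54 ≥ 103 − 70δ
δ ≥ 49/70 = 7/10.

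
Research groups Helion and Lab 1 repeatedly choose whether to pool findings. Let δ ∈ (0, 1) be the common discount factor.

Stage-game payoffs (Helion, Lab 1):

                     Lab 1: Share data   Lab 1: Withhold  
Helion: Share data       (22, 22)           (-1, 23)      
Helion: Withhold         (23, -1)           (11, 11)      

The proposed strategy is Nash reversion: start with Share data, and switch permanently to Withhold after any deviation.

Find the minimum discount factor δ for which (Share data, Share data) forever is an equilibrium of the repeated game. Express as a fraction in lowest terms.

1/12

22/(1−δ) ≥ 23 + 11δ/(1−δ)
22 ≥ 23 − 12δ
δ ≥ 1/12.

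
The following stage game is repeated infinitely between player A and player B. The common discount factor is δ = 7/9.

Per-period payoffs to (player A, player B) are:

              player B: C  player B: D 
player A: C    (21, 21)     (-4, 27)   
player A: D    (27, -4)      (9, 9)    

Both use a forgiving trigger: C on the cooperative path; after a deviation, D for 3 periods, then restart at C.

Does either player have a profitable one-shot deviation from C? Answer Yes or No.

IC: δ+…+δ^3 ≥ (27−21)/(21−9) = 1/2.
At δ = 7/9: partial sum = 1.8532 ≥ 0.5000. Cooperation sustainable.

No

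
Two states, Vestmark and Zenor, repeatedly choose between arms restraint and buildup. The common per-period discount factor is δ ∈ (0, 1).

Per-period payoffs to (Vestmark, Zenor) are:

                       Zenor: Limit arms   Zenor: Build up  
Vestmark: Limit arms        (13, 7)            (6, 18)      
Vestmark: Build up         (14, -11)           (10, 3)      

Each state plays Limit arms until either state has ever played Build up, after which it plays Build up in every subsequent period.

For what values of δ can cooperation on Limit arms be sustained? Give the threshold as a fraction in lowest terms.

Vestmark: cooperation gives 13 each period; deviation gives 14 once then 10 forever.
  13/(1−δ) ≥ 14 + 10δ/(1−δ) ⇒ δ ≥ 1/4.
Zenor: cooperation gives 7 each period; deviation gives 18 once then 3 forever.
  δ ≥ 11/15.
Both must hold, so the binding constraint is Zenor's: δ ≥ 11/15.

11/15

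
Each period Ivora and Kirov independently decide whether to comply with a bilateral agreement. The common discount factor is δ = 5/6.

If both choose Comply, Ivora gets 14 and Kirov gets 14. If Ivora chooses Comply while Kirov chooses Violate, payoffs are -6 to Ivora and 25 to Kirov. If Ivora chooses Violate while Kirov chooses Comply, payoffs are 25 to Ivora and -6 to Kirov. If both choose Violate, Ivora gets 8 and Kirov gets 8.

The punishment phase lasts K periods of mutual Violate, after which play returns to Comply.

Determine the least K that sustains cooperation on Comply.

IC: δ(1−δ^K)/(1−δ) ≥ (25−14)/(14−8) = 11/6.
With δ = 5/6: need 1 − δ^K ≥ 11/6·(1−5/6)/(5/6), i.e. δ^K ≤ 0.6333.
Since (5/6)^2 = 0.6944 and (5/6)^3 = 0.5787, the smallest such K is 3.

3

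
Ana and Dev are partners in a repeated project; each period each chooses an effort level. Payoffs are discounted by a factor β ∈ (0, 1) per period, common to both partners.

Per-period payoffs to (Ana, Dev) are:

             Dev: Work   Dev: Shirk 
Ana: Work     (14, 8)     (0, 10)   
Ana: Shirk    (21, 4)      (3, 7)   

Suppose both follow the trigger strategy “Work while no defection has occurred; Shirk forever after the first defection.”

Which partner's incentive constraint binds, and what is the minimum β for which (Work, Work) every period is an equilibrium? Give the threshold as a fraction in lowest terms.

For Ana: deviation gain 21−14 = 7, per-period punishment loss 14−3 = 11. IC gives β ≥ 7/18.
For Dev: gain 2, loss 1 per period, so β ≥ 2/3.
The tighter constraint is Dev's, so cooperation needs β ≥ 2/3.

Dev; β ≥ 2/3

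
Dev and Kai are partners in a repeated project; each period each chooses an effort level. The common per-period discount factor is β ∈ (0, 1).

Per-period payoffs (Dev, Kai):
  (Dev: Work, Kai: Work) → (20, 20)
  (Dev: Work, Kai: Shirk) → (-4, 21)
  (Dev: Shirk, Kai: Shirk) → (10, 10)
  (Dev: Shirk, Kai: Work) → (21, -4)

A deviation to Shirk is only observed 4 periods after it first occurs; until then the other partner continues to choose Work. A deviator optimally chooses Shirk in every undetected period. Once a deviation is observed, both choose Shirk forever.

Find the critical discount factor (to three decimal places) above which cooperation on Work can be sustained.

A deviator earns 21 for 4 periods, then 10 forever; cooperating earns 20 forever. Multiplying the IC by (1−β):
20 ≥ 21(1−β^4) + 10β^4, so 11·β^4 ≥ 1 and β^4 ≥ 1/11.
β ≥ (1/11)^(1/4) ≈ 0.549.

0.549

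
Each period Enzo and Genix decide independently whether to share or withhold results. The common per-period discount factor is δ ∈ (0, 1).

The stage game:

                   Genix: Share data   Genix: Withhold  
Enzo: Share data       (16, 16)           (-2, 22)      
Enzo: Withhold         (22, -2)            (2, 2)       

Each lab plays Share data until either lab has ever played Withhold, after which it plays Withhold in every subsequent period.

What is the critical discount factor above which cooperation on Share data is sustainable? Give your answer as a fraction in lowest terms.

3/10

Under grim trigger the critical discount factor is (T−C)/(T−P) with T = 22, C = 16, P = 2.
δ* = (22−16)/(22−2) = 6/20 = 3/10.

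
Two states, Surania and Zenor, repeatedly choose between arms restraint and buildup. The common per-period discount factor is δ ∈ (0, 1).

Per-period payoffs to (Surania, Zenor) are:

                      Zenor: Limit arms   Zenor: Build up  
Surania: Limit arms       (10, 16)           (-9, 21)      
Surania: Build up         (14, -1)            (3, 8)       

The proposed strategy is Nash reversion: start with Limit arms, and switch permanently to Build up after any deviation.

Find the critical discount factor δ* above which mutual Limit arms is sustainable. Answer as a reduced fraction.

Surania: cooperation gives 10 each period; deviation gives 14 once then 3 forever.
  10/(1−δ) ≥ 14 + 3δ/(1−δ) ⇒ δ ≥ 4/11.
Zenor: cooperation gives 16 each period; deviation gives 21 once then 8 forever.
  δ ≥ 5/13.
Both must hold, so the binding constraint is Zenor's: δ ≥ 5/13.

5/13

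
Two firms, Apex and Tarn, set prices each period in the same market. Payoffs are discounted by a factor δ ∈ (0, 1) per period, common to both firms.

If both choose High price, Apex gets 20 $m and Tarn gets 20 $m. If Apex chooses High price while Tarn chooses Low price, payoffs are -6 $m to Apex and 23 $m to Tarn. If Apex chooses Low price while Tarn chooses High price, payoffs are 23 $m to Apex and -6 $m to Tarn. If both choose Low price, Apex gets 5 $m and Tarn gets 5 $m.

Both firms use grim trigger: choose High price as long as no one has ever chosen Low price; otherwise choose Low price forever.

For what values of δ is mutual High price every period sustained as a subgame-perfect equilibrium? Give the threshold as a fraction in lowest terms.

Cooperation forever yields 20 each period: 20/(1−δ).
Deviating yields 23 once, then 5 forever: 23 + 5δ/(1−δ).
No profitable deviation requires 20/(1−δ) ≥ 23 + 5δ/(1−δ).
Multiplying by (1−δ): 20 ≥ 23(1−δ) + 5δ = 23 − 18δ.
So 18δ ≥ 3, i.e. δ ≥ 3/18 = 1/6.

1/6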